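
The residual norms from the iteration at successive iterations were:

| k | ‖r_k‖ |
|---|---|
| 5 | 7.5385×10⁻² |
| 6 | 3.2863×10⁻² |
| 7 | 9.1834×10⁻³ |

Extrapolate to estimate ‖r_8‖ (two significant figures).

First estimate the order: p ≈ ln(‖r_7‖/‖r_6‖) / ln(‖r_6‖/‖r_5‖) = ln(9.1834×10⁻³/3.2863×10⁻²)/ln(3.2863×10⁻²/7.5385×10⁻²) = ln(0.279445)/ln(0.435936) ≈ 1.5356.
Then ‖r_8‖ ≈ ‖r_7‖·(‖r_7‖/‖r_6‖)^p = 9.1834×10⁻³·(0.279445)^1.5356 = 9.1834×10⁻³·0.141167 ≈ 0.001296.

1.3e-3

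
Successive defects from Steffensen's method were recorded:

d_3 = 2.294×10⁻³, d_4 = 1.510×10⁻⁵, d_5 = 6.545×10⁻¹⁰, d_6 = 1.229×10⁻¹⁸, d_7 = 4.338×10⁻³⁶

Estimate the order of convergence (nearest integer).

2

Consecutive ratios: d_7/d_6 = 4.338×10⁻³⁶/1.229×10⁻¹⁸ = 3.5297e-18, d_6/d_5 = 1.229×10⁻¹⁸/6.545×10⁻¹⁰ = 1.87777e-09.
p ≈ ln(3.5297e-18)/ln(1.87777e-09) = -40.1853/-20.0932 ≈ 2.00.
So the convergence is quadratic (order 2).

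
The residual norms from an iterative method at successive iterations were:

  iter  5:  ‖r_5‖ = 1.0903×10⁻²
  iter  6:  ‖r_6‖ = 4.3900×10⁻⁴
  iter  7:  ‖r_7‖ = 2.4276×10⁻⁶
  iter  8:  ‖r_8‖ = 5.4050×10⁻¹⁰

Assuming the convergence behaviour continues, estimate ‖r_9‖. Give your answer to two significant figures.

6.7e-16

First estimate the order: p ≈ ln(‖r_8‖/‖r_7‖) / ln(‖r_7‖/‖r_6‖) = ln(5.4050×10⁻¹⁰/2.4276×10⁻⁶)/ln(2.4276×10⁻⁶/4.3900×10⁻⁴) = ln(0.000222648)/ln(0.00552984) ≈ 1.6180.
Then ‖r_9‖ ≈ ‖r_8‖·(‖r_8‖/‖r_7‖)^p = 5.4050×10⁻¹⁰·(0.000222648)^1.6180 = 5.4050×10⁻¹⁰·1.23154e-06 ≈ 6.656e-16.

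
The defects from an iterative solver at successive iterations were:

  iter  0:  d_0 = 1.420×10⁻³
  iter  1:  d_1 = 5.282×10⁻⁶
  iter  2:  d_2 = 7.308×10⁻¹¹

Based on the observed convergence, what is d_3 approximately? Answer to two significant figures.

1.4e-20

First estimate the order: p ≈ ln(d_2/d_1) / ln(d_1/d_0) = ln(7.308×10⁻¹¹/5.282×10⁻⁶)/ln(5.282×10⁻⁶/1.420×10⁻³) = ln(1.38357e-05)/ln(0.00371972) ≈ 2.0000.
Then d_3 ≈ d_2·(d_2/d_1)^p = 7.308×10⁻¹¹·(1.38357e-05)^2.0000 = 7.308×10⁻¹¹·1.91427e-10 ≈ 1.399e-20.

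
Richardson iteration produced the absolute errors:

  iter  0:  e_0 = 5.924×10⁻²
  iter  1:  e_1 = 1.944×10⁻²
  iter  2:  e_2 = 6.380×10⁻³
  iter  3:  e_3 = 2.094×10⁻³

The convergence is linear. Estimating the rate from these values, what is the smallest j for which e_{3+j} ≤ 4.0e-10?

14

Rate ρ ≈ e_3/e_2 = 2.094×10⁻³/6.380×10⁻³ = 0.3282.
After j more steps, e_{3+j} ≈ 2.094×10⁻³·ρ^j; need ρ^j ≤ 4.0e-10/2.094×10⁻³ = 1.91022e-07.
j ≥ ln(1.91022e-07)/ln(0.3282) = -15.4709/-1.11413 = 13.886.
So 14 more iterations are needed.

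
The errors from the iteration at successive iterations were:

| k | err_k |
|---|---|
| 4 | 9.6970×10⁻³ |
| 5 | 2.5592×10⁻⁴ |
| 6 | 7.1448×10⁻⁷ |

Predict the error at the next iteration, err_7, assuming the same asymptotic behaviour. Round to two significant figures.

5.3e-11

First estimate the order: p ≈ ln(err_6/err_5) / ln(err_5/err_4) = ln(7.1448×10⁻⁷/2.5592×10⁻⁴)/ln(2.5592×10⁻⁴/9.6970×10⁻³) = ln(0.00279181)/ln(0.0263917) ≈ 1.6180.
Then err_7 ≈ err_6·(err_6/err_5)^p = 7.1448×10⁻⁷·(0.00279181)^1.6180 = 7.1448×10⁻⁷·7.36959e-05 ≈ 5.265e-11.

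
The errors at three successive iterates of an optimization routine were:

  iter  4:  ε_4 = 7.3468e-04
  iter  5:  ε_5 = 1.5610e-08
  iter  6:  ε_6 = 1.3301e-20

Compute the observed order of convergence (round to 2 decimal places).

p ≈ ln(ε_6/ε_5) / ln(ε_5/ε_4)
  = ln(1.3301e-20/1.5610e-08) / ln(1.5610e-08/7.3468e-04)
  = ln(8.52082e-13) / ln(2.12473e-05)
  = -27.79109 / -10.75928 ≈ 2.58299

2.58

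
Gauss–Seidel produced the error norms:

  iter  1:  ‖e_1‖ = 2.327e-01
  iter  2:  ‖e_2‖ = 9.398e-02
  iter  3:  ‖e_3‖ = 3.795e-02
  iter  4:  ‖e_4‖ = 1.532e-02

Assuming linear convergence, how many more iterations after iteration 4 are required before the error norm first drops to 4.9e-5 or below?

Rate ρ ≈ ‖e_4‖/‖e_3‖ = 1.532e-02/3.795e-02 = 0.4037.
After j more steps, ‖e_{4+j}‖ ≈ 1.532e-02·ρ^j; need ρ^j ≤ 4.9e-5/1.532e-02 = 0.00319843.
j ≥ ln(0.00319843)/ln(0.4037) = -5.7451/-0.90708 = 6.334.
So 7 more iterations are needed.

7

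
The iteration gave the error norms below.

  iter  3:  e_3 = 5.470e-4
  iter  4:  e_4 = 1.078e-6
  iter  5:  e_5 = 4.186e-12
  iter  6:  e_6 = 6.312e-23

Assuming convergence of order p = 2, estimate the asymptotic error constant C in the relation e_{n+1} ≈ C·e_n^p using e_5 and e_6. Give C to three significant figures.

C ≈ e_6 / e_5^2
  = 6.312e-23 / (4.186e-12)^2
  = 6.312e-23 / 1.75226e-23 ≈ 3.6022

3.60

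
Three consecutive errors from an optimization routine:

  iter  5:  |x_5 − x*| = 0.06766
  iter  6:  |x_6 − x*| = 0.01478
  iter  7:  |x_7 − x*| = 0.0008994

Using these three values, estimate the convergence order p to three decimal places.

p ≈ ln(|x_7 − x*|/|x_6 − x*|) / ln(|x_6 − x*|/|x_5 − x*|)
  = ln(0.0008994/0.01478) / ln(0.01478/0.06766)
  = ln(0.0608525) / ln(0.218445)
  = -2.799302 / -1.521221 ≈ 1.840168

1.840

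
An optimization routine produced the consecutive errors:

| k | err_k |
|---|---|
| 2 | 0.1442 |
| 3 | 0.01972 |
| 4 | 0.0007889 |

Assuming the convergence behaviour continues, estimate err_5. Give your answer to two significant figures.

First estimate the order: p ≈ ln(err_4/err_3) / ln(err_3/err_2) = ln(0.0007889/0.01972)/ln(0.01972/0.1442) = ln(0.0400051)/ln(0.136755) ≈ 1.6178.
Then err_5 ≈ err_4·(err_4/err_3)^p = 0.0007889·(0.0400051)^1.6178 = 0.0007889·0.00547649 ≈ 4.32e-06.

4.3e-6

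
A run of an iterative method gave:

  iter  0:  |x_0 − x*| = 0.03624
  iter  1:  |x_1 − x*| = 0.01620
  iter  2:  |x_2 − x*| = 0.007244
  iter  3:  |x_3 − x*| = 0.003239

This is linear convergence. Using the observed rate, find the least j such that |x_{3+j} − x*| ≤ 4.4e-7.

Rate ρ ≈ |x_3 − x*|/|x_2 − x*| = 0.003239/0.007244 = 0.4471.
After j more steps, |x_{3+j} − x*| ≈ 0.003239·ρ^j; need ρ^j ≤ 4.4e-7/0.003239 = 0.000135844.
j ≥ ln(0.000135844)/ln(0.4471) = -8.9040/-0.80497 = 11.061.
So 12 more iterations are needed.

12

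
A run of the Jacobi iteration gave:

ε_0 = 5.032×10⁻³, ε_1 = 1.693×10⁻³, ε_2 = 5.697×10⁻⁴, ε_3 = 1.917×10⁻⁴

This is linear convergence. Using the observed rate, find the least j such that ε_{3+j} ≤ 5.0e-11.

Rate ρ ≈ ε_3/ε_2 = 1.917×10⁻⁴/5.697×10⁻⁴ = 0.3365.
After j more steps, ε_{3+j} ≈ 1.917×10⁻⁴·ρ^j; need ρ^j ≤ 5.0e-11/1.917×10⁻⁴ = 2.60824e-07.
j ≥ ln(2.60824e-07)/ln(0.3365) = -15.1594/-1.08916 = 13.918.
So 14 more iterations are needed.

14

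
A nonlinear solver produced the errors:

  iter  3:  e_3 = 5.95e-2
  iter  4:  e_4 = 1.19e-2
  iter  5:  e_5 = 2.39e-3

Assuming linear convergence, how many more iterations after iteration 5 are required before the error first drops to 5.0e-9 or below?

9

Rate ρ ≈ e_5/e_4 = 2.39e-3/1.19e-2 = 0.2008.
After j more steps, e_{5+j} ≈ 2.39e-3·ρ^j; need ρ^j ≤ 5.0e-9/2.39e-3 = 2.09205e-06.
j ≥ ln(2.09205e-06)/ln(0.2008) = -13.0774/-1.60545 = 8.146.
So 9 more iterations are needed.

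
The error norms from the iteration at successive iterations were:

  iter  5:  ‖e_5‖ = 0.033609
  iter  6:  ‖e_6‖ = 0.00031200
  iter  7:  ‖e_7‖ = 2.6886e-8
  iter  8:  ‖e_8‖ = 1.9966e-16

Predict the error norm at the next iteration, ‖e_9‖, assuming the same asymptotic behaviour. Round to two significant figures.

First estimate the order: p ≈ ln(‖e_8‖/‖e_7‖) / ln(‖e_7‖/‖e_6‖) = ln(1.9966e-16/2.6886e-8)/ln(2.6886e-8/0.00031200) = ln(7.42617e-09)/ln(8.61731e-05) ≈ 2.0000.
Then ‖e_9‖ ≈ ‖e_8‖·(‖e_8‖/‖e_7‖)^p = 1.9966e-16·(7.42617e-09)^2.0000 = 1.9966e-16·5.5148e-17 ≈ 1.101e-32.

1.1e-32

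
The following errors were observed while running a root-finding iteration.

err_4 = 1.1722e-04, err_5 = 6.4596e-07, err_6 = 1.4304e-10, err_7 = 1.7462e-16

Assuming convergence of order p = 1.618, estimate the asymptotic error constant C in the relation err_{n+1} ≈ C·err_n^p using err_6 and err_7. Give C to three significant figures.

C ≈ err_7 / err_6^1.618
  = 1.7462e-16 / (1.4304e-10)^1.618
  = 1.7462e-16 / 1.17904e-16 ≈ 1.481

1.48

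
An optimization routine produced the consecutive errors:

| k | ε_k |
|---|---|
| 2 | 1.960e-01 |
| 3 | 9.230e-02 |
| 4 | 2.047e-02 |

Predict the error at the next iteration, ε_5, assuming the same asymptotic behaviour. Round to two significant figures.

First estimate the order: p ≈ ln(ε_4/ε_3) / ln(ε_3/ε_2) = ln(2.047e-02/9.230e-02)/ln(9.230e-02/1.960e-01) = ln(0.221777)/ln(0.470918) ≈ 1.9999.
Then ε_5 ≈ ε_4·(ε_4/ε_3)^p = 2.047e-02·(0.221777)^1.9999 = 2.047e-02·0.0491924 ≈ 0.001007.

1.0e-3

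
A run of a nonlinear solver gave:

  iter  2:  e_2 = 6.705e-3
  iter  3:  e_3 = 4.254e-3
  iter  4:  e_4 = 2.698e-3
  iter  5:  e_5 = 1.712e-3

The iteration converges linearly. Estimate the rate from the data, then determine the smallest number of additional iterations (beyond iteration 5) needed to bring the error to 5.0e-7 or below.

18

Rate ρ ≈ e_5/e_4 = 1.712e-3/2.698e-3 = 0.6345.
After j more steps, e_{5+j} ≈ 1.712e-3·ρ^j; need ρ^j ≤ 5.0e-7/1.712e-3 = 0.000292056.
j ≥ ln(0.000292056)/ln(0.6345) = -8.1386/-0.45492 = 17.890.
So 18 more iterations are needed.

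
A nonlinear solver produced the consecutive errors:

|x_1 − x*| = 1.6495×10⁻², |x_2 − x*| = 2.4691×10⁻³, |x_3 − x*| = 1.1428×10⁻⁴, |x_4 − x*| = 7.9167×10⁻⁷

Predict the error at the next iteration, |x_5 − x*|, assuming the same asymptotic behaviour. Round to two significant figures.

First estimate the order: p ≈ ln(|x_4 − x*|/|x_3 − x*|) / ln(|x_3 − x*|/|x_2 − x*|) = ln(7.9167×10⁻⁷/1.1428×10⁻⁴)/ln(1.1428×10⁻⁴/2.4691×10⁻³) = ln(0.00692746)/ln(0.0462841) ≈ 1.6181.
Then |x_5 − x*| ≈ |x_4 − x*|·(|x_4 − x*|/|x_3 − x*|)^p = 7.9167×10⁻⁷·(0.00692746)^1.6181 = 7.9167×10⁻⁷·0.000320504 ≈ 2.537e-10.

2.5e-10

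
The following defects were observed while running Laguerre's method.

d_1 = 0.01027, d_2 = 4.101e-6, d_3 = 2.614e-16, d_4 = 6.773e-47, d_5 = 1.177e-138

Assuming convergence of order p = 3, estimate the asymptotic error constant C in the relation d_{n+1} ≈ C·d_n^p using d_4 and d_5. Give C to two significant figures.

C ≈ d_5 / d_4^3
  = 1.177e-138 / (6.773e-47)^3
  = 1.177e-138 / 3.10701e-139 ≈ 3.7882

3.8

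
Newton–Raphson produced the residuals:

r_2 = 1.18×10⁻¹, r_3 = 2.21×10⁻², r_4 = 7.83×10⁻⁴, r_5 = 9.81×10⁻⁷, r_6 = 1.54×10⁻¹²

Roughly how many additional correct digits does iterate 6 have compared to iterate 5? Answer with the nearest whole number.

Digits gained ≈ log₁₀(r_5/r_6) = log₁₀(9.81×10⁻⁷/1.54×10⁻¹²) = log₁₀(637013) ≈ 5.804.

6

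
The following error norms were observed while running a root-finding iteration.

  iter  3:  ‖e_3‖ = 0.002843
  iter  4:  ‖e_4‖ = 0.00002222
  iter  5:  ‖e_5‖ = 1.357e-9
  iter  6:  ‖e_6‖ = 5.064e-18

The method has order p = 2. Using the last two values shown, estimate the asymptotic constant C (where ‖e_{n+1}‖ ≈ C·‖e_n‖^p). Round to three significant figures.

C ≈ ‖e_6‖ / ‖e_5‖^2
  = 5.064e-18 / (1.357e-9)^2
  = 5.064e-18 / 1.84145e-18 ≈ 2.75

2.75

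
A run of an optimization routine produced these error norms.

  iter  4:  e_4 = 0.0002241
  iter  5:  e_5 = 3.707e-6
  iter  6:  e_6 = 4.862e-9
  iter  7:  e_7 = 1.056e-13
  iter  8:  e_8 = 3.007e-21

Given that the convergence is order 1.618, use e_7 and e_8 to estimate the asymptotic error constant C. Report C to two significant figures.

C ≈ e_8 / e_7^1.618
  = 3.007e-21 / (1.056e-13)^1.618
  = 3.007e-21 / 1.00992e-21 ≈ 2.9775

3.0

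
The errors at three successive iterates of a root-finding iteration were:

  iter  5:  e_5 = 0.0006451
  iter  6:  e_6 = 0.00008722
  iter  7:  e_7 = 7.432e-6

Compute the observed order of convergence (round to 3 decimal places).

1.231

p ≈ ln(e_7/e_6) / ln(e_6/e_5)
  = ln(7.432e-6/0.00008722) / ln(0.00008722/0.0006451)
  = ln(0.0852098) / ln(0.135204)
  = -2.462639 / -2.000971 ≈ 1.230722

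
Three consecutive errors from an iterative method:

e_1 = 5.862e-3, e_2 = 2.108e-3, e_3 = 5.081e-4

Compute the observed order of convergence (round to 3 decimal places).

p ≈ ln(e_3/e_2) / ln(e_2/e_1)
  = ln(5.081e-4/2.108e-3) / ln(2.108e-3/5.862e-3)
  = ln(0.241034) / ln(0.359604)
  = -1.422817 / -1.022752 ≈ 1.391165

1.391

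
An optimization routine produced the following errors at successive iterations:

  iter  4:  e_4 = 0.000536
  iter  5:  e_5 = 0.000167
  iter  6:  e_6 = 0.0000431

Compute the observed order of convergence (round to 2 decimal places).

1.16

p ≈ ln(e_6/e_5) / ln(e_5/e_4)
  = ln(0.0000431/0.000167) / ln(0.000167/0.000536)
  = ln(0.258084) / ln(0.311567)
  = -1.35447 / -1.16614 ≈ 1.16150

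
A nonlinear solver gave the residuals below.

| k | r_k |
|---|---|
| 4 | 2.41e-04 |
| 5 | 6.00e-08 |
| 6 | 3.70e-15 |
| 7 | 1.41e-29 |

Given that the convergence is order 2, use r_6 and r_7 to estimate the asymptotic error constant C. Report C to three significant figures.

C ≈ r_7 / r_6^2
  = 1.41e-29 / (3.70e-15)^2
  = 1.41e-29 / 1.369e-29 ≈ 1.0299

1.03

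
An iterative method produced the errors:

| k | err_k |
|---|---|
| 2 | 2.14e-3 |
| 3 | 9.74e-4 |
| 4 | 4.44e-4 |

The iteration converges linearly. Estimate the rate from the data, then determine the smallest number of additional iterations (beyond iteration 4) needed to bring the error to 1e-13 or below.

Rate ρ ≈ err_4/err_3 = 4.44e-4/9.74e-4 = 0.4559.
After j more steps, err_{4+j} ≈ 4.44e-4·ρ^j; need ρ^j ≤ 1e-13/4.44e-4 = 2.25225e-10.
j ≥ ln(2.25225e-10)/ln(0.4559) = -22.2139/-0.78548 = 28.281.
So 29 more iterations are needed.

29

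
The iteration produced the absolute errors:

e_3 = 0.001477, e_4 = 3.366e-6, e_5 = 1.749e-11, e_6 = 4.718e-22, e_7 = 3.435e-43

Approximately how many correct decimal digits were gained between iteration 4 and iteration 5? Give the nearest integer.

Digits gained ≈ log₁₀(e_4/e_5) = log₁₀(3.366e-6/1.749e-11) = log₁₀(192453) ≈ 5.284.

5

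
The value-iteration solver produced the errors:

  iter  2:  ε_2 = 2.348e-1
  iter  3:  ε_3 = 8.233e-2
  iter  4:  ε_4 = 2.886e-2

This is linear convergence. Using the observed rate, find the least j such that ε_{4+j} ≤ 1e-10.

19

Rate ρ ≈ ε_4/ε_3 = 2.886e-2/8.233e-2 = 0.3505.
After j more steps, ε_{4+j} ≈ 2.886e-2·ρ^j; need ρ^j ≤ 1e-10/2.886e-2 = 3.465e-09.
j ≥ ln(3.465e-09)/ln(0.3505) = -19.4806/-1.04839 = 18.581.
So 19 more iterations are needed.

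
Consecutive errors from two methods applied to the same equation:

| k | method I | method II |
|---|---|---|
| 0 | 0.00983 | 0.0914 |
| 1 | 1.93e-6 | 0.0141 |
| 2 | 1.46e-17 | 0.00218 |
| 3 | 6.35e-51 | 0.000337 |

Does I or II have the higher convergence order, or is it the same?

I

Method I: p ≈ ln(6.35e-51/1.46e-17)/ln(1.46e-17/1.93e-6) ≈ 3.00.
Method II: p ≈ ln(0.000337/0.00218)/ln(0.00218/0.0141) ≈ 1.00.
Method I has the higher order (≈3.0 vs ≈1.0).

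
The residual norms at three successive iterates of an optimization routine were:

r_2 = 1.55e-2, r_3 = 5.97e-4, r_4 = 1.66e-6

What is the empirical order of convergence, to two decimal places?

1.81

p ≈ ln(r_4/r_3) / ln(r_3/r_2)
  = ln(1.66e-6/5.97e-4) / ln(5.97e-4/1.55e-2)
  = ln(0.00278057) / ln(0.0385161)
  = -5.88510 / -3.25668 ≈ 1.80709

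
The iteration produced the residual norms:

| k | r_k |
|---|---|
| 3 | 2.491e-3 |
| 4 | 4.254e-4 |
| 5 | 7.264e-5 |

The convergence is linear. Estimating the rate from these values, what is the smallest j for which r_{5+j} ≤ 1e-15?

15

Rate ρ ≈ r_5/r_4 = 7.264e-5/4.254e-4 = 0.1708.
After j more steps, r_{5+j} ≈ 7.264e-5·ρ^j; need ρ^j ≤ 1e-15/7.264e-5 = 1.37665e-11.
j ≥ ln(1.37665e-11)/ln(0.1708) = -25.0088/-1.76726 = 14.151.
So 15 more iterations are needed.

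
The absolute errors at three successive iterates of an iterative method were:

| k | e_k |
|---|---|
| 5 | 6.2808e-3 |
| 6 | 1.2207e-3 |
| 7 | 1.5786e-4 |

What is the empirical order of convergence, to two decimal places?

1.25

p ≈ ln(e_7/e_6) / ln(e_6/e_5)
  = ln(1.5786e-4/1.2207e-3) / ln(1.2207e-3/6.2808e-3)
  = ln(0.129319) / ln(0.194354)
  = -2.04547 / -1.63807 ≈ 1.24871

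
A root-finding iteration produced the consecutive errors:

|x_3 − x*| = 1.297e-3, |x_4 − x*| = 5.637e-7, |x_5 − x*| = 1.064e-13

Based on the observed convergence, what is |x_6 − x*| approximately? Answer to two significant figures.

First estimate the order: p ≈ ln(|x_5 − x*|/|x_4 − x*|) / ln(|x_4 − x*|/|x_3 − x*|) = ln(1.064e-13/5.637e-7)/ln(5.637e-7/1.297e-3) = ln(1.88753e-07)/ln(0.000434618) ≈ 2.0001.
Then |x_6 − x*| ≈ |x_5 − x*|·(|x_5 − x*|/|x_4 − x*|)^p = 1.064e-13·(1.88753e-07)^2.0001 = 1.064e-13·3.55726e-14 ≈ 3.785e-27.

3.8e-27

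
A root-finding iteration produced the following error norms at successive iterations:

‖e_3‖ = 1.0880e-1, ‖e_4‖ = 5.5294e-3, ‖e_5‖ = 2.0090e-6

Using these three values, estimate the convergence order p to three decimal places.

p ≈ ln(‖e_5‖/‖e_4‖) / ln(‖e_4‖/‖e_3‖)
  = ln(2.0090e-6/5.5294e-3) / ln(5.5294e-3/1.0880e-1)
  = ln(0.000363331) / ln(0.0508217)
  = -7.920196 / -2.979432 ≈ 2.658291

2.658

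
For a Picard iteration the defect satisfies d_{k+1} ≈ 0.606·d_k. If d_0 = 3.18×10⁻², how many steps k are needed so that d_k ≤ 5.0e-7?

23

After k steps, d_k ≈ 3.18×10⁻²·0.606^k.
Need 0.606^k ≤ 5.0e-7/3.18×10⁻² = 1.57233e-05.
k ≥ ln(1.57233e-05)/ln(0.606) = -11.0604/-0.50088 = 22.082.
Smallest integer k = 23.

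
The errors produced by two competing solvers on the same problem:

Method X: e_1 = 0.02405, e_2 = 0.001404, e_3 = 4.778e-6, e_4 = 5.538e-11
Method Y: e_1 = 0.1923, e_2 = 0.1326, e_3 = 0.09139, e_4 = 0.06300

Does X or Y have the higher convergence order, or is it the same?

X

Method X: p ≈ ln(5.538e-11/4.778e-6)/ln(4.778e-6/0.001404) ≈ 2.00.
Method Y: p ≈ ln(0.06300/0.09139)/ln(0.09139/0.1326) ≈ 1.00.
Method X has the higher order (≈2.0 vs ≈1.0).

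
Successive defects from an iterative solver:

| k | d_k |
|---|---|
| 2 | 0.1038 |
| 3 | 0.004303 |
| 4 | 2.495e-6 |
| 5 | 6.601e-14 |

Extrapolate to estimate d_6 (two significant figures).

1.2e-31

First estimate the order: p ≈ ln(d_5/d_4) / ln(d_4/d_3) = ln(6.601e-14/2.495e-6)/ln(2.495e-6/0.004303) = ln(2.64569e-08)/ln(0.000579828) ≈ 2.3411.
Then d_6 ≈ d_5·(d_5/d_4)^p = 6.601e-14·(2.64569e-08)^2.3411 = 6.601e-14·1.8214e-18 ≈ 1.202e-31.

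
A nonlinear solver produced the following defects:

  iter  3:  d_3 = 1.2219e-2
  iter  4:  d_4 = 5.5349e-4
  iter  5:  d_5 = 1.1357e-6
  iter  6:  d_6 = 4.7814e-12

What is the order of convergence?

Consecutive ratios: d_6/d_5 = 4.7814e-12/1.1357e-6 = 4.21009e-06, d_5/d_4 = 1.1357e-6/5.5349e-4 = 0.00205189.
p ≈ ln(4.21009e-06)/ln(0.00205189) = -12.3780/-6.1890 ≈ 2.00.
So the convergence is quadratic (order 2).

2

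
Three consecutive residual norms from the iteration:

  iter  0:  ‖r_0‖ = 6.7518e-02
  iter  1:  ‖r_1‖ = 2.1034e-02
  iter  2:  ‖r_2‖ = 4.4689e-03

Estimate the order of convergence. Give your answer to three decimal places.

1.328

p ≈ ln(‖r_2‖/‖r_1‖) / ln(‖r_1‖/‖r_0‖)
  = ln(4.4689e-03/2.1034e-02) / ln(2.1034e-02/6.7518e-02)
  = ln(0.212461) / ln(0.311532)
  = -1.548997 / -1.166253 ≈ 1.328183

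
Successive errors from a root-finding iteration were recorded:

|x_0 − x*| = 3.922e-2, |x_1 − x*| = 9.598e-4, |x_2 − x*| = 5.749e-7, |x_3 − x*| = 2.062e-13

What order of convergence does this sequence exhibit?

2

Consecutive ratios: |x_3 − x*|/|x_2 − x*| = 2.062e-13/5.749e-7 = 3.58671e-07, |x_2 − x*|/|x_1 − x*| = 5.749e-7/9.598e-4 = 0.000598979.
p ≈ ln(3.58671e-07)/ln(0.000598979) = -14.8409/-7.4203 ≈ 2.00.
So the convergence is quadratic (order 2).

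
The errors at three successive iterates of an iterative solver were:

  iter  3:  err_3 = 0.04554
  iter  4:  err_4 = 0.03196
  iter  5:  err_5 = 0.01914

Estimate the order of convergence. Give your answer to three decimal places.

1.448

p ≈ ln(err_5/err_4) / ln(err_4/err_3)
  = ln(0.01914/0.03196) / ln(0.03196/0.04554)
  = ln(0.598874) / ln(0.701801)
  = -0.512704 / -0.354105 ≈ 1.447887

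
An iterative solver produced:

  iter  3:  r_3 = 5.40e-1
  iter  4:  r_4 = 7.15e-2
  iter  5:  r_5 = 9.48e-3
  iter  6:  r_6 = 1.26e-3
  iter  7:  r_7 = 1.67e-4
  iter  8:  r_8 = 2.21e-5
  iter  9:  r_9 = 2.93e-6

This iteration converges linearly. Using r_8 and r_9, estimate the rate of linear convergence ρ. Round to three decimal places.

0.133

ρ ≈ r_9/r_8 = 2.93e-6/2.21e-5 = 0.13258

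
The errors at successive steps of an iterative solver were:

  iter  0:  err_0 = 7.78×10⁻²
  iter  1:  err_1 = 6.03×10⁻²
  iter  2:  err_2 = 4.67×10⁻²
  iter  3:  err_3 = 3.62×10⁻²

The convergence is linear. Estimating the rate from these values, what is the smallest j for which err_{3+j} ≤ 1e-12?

96

Rate ρ ≈ err_3/err_2 = 3.62×10⁻²/4.67×10⁻² = 0.7752.
After j more steps, err_{3+j} ≈ 3.62×10⁻²·ρ^j; need ρ^j ≤ 1e-12/3.62×10⁻² = 2.76243e-11.
j ≥ ln(2.76243e-11)/ln(0.7752) = -24.3123/-0.25463 = 95.481.
So 96 more iterations are needed.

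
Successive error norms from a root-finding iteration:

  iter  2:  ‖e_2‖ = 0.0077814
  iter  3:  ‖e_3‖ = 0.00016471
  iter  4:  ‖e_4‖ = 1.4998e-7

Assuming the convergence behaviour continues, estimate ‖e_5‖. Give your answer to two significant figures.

4.5e-13

First estimate the order: p ≈ ln(‖e_4‖/‖e_3‖) / ln(‖e_3‖/‖e_2‖) = ln(1.4998e-7/0.00016471)/ln(0.00016471/0.0077814) = ln(0.00091057)/ln(0.0211671) ≈ 1.8161.
Then ‖e_5‖ ≈ ‖e_4‖·(‖e_4‖/‖e_3‖)^p = 1.4998e-7·(0.00091057)^1.8161 = 1.4998e-7·3.00475e-06 ≈ 4.507e-13.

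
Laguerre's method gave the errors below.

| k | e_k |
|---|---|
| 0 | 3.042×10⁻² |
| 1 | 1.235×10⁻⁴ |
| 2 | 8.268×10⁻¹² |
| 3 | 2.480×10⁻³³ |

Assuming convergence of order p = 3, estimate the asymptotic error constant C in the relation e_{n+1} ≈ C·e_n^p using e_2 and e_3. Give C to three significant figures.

C ≈ e_3 / e_2^3
  = 2.480×10⁻³³ / (8.268×10⁻¹²)^3
  = 2.480×10⁻³³ / 5.65199e-34 ≈ 4.3878

4.39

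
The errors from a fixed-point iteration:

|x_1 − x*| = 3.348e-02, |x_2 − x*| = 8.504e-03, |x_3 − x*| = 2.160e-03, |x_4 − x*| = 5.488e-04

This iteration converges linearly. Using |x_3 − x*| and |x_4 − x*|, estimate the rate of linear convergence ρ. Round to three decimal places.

0.254

ρ ≈ |x_4 − x*|/|x_3 − x*| = 5.488e-04/2.160e-03 = 0.25407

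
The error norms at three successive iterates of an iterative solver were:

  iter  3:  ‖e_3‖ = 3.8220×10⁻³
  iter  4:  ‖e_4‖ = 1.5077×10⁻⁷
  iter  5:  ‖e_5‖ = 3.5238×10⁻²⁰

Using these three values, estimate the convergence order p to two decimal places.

2.87

p ≈ ln(‖e_5‖/‖e_4‖) / ln(‖e_4‖/‖e_3‖)
  = ln(3.5238×10⁻²⁰/1.5077×10⁻⁷) / ln(1.5077×10⁻⁷/3.8220×10⁻³)
  = ln(2.3372e-13) / ln(3.94479e-05)
  = -29.08465 / -10.14053 ≈ 2.86816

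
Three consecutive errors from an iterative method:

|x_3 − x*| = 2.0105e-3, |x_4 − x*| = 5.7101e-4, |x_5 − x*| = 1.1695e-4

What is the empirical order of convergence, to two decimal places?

p ≈ ln(|x_5 − x*|/|x_4 − x*|) / ln(|x_4 − x*|/|x_3 − x*|)
  = ln(1.1695e-4/5.7101e-4) / ln(5.7101e-4/2.0105e-3)
  = ln(0.204813) / ln(0.284014)
  = -1.58566 / -1.25873 ≈ 1.25973

1.26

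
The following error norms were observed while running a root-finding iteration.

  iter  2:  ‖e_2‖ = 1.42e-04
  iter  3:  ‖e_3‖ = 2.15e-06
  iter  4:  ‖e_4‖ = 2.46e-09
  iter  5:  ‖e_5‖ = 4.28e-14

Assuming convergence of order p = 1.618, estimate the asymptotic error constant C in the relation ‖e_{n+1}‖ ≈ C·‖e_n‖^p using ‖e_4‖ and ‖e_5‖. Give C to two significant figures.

C ≈ ‖e_5‖ / ‖e_4‖^1.618
  = 4.28e-14 / (2.46e-09)^1.618
  = 4.28e-14 / 1.17634e-14 ≈ 3.6384

3.6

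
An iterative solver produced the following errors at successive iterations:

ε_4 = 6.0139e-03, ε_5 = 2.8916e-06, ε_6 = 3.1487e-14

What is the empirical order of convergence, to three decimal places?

2.400

p ≈ ln(ε_6/ε_5) / ln(ε_5/ε_4)
  = ln(3.1487e-14/2.8916e-06) / ln(2.8916e-06/6.0139e-03)
  = ln(1.08891e-08) / ln(0.000480819)
  = -18.335504 / -7.640020 ≈ 2.399929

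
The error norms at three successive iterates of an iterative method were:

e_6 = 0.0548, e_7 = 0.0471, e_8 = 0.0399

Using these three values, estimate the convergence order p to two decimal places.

p ≈ ln(e_8/e_7) / ln(e_7/e_6)
  = ln(0.0399/0.0471) / ln(0.0471/0.0548)
  = ln(0.847134) / ln(0.859489)
  = -0.16590 / -0.15142 ≈ 1.09563

1.10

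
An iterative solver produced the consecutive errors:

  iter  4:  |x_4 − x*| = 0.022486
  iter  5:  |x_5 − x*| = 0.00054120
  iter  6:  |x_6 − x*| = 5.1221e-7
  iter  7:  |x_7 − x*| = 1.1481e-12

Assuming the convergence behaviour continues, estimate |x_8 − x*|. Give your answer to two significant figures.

3.2e-23

First estimate the order: p ≈ ln(|x_7 − x*|/|x_6 − x*|) / ln(|x_6 − x*|/|x_5 − x*|) = ln(1.1481e-12/5.1221e-7)/ln(5.1221e-7/0.00054120) = ln(2.24146e-06)/ln(0.000946434) ≈ 1.8683.
Then |x_8 − x*| ≈ |x_7 − x*|·(|x_7 − x*|/|x_6 − x*|)^p = 1.1481e-12·(2.24146e-06)^1.8683 = 1.1481e-12·2.78674e-11 ≈ 3.199e-23.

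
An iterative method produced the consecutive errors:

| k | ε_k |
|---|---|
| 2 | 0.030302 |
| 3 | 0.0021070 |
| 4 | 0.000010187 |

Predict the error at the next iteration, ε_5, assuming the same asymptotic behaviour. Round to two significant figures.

First estimate the order: p ≈ ln(ε_4/ε_3) / ln(ε_3/ε_2) = ln(0.000010187/0.0021070)/ln(0.0021070/0.030302) = ln(0.00483484)/ln(0.0695334) ≈ 2.0000.
Then ε_5 ≈ ε_4·(ε_4/ε_3)^p = 0.000010187·(0.00483484)^2.0000 = 0.000010187·2.33757e-05 ≈ 2.381e-10.

2.4e-10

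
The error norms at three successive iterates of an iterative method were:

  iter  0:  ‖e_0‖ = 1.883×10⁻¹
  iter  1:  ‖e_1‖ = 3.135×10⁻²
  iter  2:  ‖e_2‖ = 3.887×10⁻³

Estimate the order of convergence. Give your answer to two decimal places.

p ≈ ln(‖e_2‖/‖e_1‖) / ln(‖e_1‖/‖e_0‖)
  = ln(3.887×10⁻³/3.135×10⁻²) / ln(3.135×10⁻²/1.883×10⁻¹)
  = ln(0.123987) / ln(0.16649)
  = -2.08758 / -1.79282 ≈ 1.16441

1.16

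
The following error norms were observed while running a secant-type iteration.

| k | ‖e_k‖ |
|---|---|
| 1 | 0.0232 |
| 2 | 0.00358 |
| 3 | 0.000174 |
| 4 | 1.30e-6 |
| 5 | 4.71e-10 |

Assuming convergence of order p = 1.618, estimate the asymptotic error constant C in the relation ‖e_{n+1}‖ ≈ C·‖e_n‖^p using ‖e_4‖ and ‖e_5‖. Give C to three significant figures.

C ≈ ‖e_5‖ / ‖e_4‖^1.618
  = 4.71e-10 / (1.30e-6)^1.618
  = 4.71e-10 / 2.99475e-10 ≈ 1.5728

1.57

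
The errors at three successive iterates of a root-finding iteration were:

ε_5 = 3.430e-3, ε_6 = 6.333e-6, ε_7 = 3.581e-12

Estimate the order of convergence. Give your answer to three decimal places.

p ≈ ln(ε_7/ε_6) / ln(ε_6/ε_5)
  = ln(3.581e-12/6.333e-6) / ln(6.333e-6/3.430e-3)
  = ln(5.65451e-07) / ln(0.00184636)
  = -14.385642 / -6.294539 ≈ 2.285416

2.285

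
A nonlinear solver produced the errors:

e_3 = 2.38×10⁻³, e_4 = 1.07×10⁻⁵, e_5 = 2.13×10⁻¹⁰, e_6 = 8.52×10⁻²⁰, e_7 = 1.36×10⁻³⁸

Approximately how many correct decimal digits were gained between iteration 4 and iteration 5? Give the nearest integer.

Digits gained ≈ log₁₀(e_4/e_5) = log₁₀(1.07×10⁻⁵/2.13×10⁻¹⁰) = log₁₀(50234.7) ≈ 4.701.

5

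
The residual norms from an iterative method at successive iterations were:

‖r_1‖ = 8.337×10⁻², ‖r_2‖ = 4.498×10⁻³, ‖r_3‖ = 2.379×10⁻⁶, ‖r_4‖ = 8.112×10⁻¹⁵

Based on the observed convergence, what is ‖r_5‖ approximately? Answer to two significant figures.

1.1e-36

First estimate the order: p ≈ ln(‖r_4‖/‖r_3‖) / ln(‖r_3‖/‖r_2‖) = ln(8.112×10⁻¹⁵/2.379×10⁻⁶)/ln(2.379×10⁻⁶/4.498×10⁻³) = ln(3.40984e-09)/ln(0.000528902) ≈ 2.5841.
Then ‖r_5‖ ≈ ‖r_4‖·(‖r_4‖/‖r_3‖)^p = 8.112×10⁻¹⁵·(3.40984e-09)^2.5841 = 8.112×10⁻¹⁵·1.31746e-22 ≈ 1.069e-36.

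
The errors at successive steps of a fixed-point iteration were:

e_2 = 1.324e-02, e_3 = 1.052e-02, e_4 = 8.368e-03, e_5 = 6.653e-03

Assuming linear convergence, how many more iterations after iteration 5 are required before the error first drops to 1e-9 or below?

Rate ρ ≈ e_5/e_4 = 6.653e-03/8.368e-03 = 0.7951.
After j more steps, e_{5+j} ≈ 6.653e-03·ρ^j; need ρ^j ≤ 1e-9/6.653e-03 = 1.50308e-07.
j ≥ ln(1.50308e-07)/ln(0.7951) = -15.7106/-0.22929 = 68.518.
So 69 more iterations are needed.

69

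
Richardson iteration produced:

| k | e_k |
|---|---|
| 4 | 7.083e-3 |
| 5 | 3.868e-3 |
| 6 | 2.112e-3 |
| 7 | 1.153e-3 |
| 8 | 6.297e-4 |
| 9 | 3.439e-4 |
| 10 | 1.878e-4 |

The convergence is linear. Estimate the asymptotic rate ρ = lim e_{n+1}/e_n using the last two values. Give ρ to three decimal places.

0.546

ρ ≈ e_{10}/e_9 = 1.878e-4/3.439e-4 = 0.54609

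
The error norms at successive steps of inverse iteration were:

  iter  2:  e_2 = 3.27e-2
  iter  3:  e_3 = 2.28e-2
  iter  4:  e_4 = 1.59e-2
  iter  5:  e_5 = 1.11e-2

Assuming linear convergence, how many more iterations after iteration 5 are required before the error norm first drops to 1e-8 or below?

39

Rate ρ ≈ e_5/e_4 = 1.11e-2/1.59e-2 = 0.6981.
After j more steps, e_{5+j} ≈ 1.11e-2·ρ^j; need ρ^j ≤ 1e-8/1.11e-2 = 9.00901e-07.
j ≥ ln(9.00901e-07)/ln(0.6981) = -13.9199/-0.35939 = 38.732.
So 39 more iterations are needed.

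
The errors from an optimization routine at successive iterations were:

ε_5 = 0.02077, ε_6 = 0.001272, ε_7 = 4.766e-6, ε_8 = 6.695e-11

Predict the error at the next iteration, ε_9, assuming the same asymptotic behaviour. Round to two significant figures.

First estimate the order: p ≈ ln(ε_8/ε_7) / ln(ε_7/ε_6) = ln(6.695e-11/4.766e-6)/ln(4.766e-6/0.001272) = ln(1.40474e-05)/ln(0.00374686) ≈ 1.9999.
Then ε_9 ≈ ε_8·(ε_8/ε_7)^p = 6.695e-11·(1.40474e-05)^1.9999 = 6.695e-11·1.9755e-10 ≈ 1.323e-20.

1.3e-20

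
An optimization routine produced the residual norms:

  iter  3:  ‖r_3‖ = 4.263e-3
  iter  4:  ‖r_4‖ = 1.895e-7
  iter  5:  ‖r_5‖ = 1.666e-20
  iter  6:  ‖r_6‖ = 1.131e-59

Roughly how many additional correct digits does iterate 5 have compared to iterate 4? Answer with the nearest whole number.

13

Digits gained ≈ log₁₀(‖r_4‖/‖r_5‖) = log₁₀(1.895e-7/1.666e-20) = log₁₀(1.13745e+13) ≈ 13.056.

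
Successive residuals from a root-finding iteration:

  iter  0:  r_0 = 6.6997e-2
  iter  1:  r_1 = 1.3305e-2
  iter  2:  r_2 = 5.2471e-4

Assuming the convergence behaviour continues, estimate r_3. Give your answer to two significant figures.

8.2e-7

First estimate the order: p ≈ ln(r_2/r_1) / ln(r_1/r_0) = ln(5.2471e-4/1.3305e-2)/ln(1.3305e-2/6.6997e-2) = ln(0.0394371)/ln(0.198591) ≈ 2.0000.
Then r_3 ≈ r_2·(r_2/r_1)^p = 5.2471e-4·(0.0394371)^2.0000 = 5.2471e-4·0.00155528 ≈ 8.161e-07.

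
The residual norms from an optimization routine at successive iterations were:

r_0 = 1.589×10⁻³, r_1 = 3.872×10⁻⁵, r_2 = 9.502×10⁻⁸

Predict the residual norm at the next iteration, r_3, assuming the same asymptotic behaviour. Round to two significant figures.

First estimate the order: p ≈ ln(r_2/r_1) / ln(r_1/r_0) = ln(9.502×10⁻⁸/3.872×10⁻⁵)/ln(3.872×10⁻⁵/1.589×10⁻³) = ln(0.00245403)/ln(0.0243675) ≈ 1.6180.
Then r_3 ≈ r_2·(r_2/r_1)^p = 9.502×10⁻⁸·(0.00245403)^1.6180 = 9.502×10⁻⁸·5.98171e-05 ≈ 5.684e-12.

5.7e-12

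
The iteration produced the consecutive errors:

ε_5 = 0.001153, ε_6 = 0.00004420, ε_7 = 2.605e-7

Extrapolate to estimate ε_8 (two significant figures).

8.1e-11

First estimate the order: p ≈ ln(ε_7/ε_6) / ln(ε_6/ε_5) = ln(2.605e-7/0.00004420)/ln(0.00004420/0.001153) = ln(0.00589367)/ln(0.0383348) ≈ 1.5741.
Then ε_8 ≈ ε_7·(ε_7/ε_6)^p = 2.605e-7·(0.00589367)^1.5741 = 2.605e-7·0.000309289 ≈ 8.057e-11.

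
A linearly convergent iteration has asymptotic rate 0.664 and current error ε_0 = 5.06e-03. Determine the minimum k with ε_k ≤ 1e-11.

After k steps, ε_k ≈ 5.06e-03·0.664^k.
Need 0.664^k ≤ 1e-11/5.06e-03 = 1.97628e-09.
k ≥ ln(1.97628e-09)/ln(0.664) = -20.0420/-0.40947 = 48.946.
Smallest integer k = 49.

49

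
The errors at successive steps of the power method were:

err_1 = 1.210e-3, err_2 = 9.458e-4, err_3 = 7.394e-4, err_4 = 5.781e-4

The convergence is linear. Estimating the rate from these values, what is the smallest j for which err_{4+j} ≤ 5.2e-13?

Rate ρ ≈ err_4/err_3 = 5.781e-4/7.394e-4 = 0.7819.
After j more steps, err_{4+j} ≈ 5.781e-4·ρ^j; need ρ^j ≤ 5.2e-13/5.781e-4 = 8.99498e-10.
j ≥ ln(8.99498e-10)/ln(0.7819) = -20.8292/-0.24603 = 84.661.
So 85 more iterations are needed.

85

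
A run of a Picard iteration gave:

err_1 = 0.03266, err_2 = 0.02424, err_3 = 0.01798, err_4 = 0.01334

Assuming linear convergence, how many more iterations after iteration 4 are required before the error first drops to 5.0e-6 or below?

27

Rate ρ ≈ err_4/err_3 = 0.01334/0.01798 = 0.7419.
After j more steps, err_{4+j} ≈ 0.01334·ρ^j; need ρ^j ≤ 5.0e-6/0.01334 = 0.000374813.
j ≥ ln(0.000374813)/ln(0.7419) = -7.8891/-0.29854 = 26.426.
So 27 more iterations are needed.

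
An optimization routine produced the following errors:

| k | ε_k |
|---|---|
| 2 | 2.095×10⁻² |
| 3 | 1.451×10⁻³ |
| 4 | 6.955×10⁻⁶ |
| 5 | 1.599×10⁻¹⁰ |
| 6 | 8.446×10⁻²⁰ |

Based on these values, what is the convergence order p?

2

Consecutive ratios: ε_6/ε_5 = 8.446×10⁻²⁰/1.599×10⁻¹⁰ = 5.28205e-10, ε_5/ε_4 = 1.599×10⁻¹⁰/6.955×10⁻⁶ = 2.29907e-05.
p ≈ ln(5.28205e-10)/ln(2.29907e-05) = -21.3615/-10.6804 ≈ 2.00.
So the convergence is quadratic (order 2).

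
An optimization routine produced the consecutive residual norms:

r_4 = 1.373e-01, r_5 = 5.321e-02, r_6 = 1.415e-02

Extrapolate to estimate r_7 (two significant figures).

First estimate the order: p ≈ ln(r_6/r_5) / ln(r_5/r_4) = ln(1.415e-02/5.321e-02)/ln(5.321e-02/1.373e-01) = ln(0.265927)/ln(0.387546) ≈ 1.3973.
Then r_7 ≈ r_6·(r_6/r_5)^p = 1.415e-02·(0.265927)^1.3973 = 1.415e-02·0.157116 ≈ 0.002223.

2.2e-3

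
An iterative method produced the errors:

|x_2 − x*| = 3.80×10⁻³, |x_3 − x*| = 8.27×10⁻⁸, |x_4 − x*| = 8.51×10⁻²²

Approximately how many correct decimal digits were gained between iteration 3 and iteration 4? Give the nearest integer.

14

Digits gained ≈ log₁₀(|x_3 − x*|/|x_4 − x*|) = log₁₀(8.27×10⁻⁸/8.51×10⁻²²) = log₁₀(9.71798e+13) ≈ 13.988.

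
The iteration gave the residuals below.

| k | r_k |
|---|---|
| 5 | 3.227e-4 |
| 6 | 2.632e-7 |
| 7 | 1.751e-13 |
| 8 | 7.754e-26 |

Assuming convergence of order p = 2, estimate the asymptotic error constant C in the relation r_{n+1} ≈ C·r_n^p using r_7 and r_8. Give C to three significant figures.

2.53

C ≈ r_8 / r_7^2
  = 7.754e-26 / (1.751e-13)^2
  = 7.754e-26 / 3.066e-26 ≈ 2.529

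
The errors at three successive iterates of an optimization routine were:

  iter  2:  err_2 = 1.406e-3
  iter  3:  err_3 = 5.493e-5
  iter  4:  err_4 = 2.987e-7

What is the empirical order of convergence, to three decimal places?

p ≈ ln(err_4/err_3) / ln(err_3/err_2)
  = ln(2.987e-7/5.493e-5) / ln(5.493e-5/1.406e-3)
  = ln(0.00543783) / ln(0.0390683)
  = -5.214375 / -3.242444 ≈ 1.608162

1.608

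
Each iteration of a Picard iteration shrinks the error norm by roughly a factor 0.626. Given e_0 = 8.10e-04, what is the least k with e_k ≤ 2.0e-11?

After k steps, e_k ≈ 8.10e-04·0.626^k.
Need 0.626^k ≤ 2.0e-11/8.10e-04 = 2.46914e-08.
k ≥ ln(2.46914e-08)/ln(0.626) = -17.5168/-0.46840 = 37.397.
Smallest integer k = 38.

38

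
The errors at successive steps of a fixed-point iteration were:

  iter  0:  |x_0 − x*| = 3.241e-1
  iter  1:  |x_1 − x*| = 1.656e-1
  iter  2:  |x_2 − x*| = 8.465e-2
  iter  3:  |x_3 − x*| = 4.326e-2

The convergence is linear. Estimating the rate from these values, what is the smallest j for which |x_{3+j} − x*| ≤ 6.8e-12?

Rate ρ ≈ |x_3 − x*|/|x_2 − x*| = 4.326e-2/8.465e-2 = 0.5110.
After j more steps, |x_{3+j} − x*| ≈ 4.326e-2·ρ^j; need ρ^j ≤ 6.8e-12/4.326e-2 = 1.57189e-10.
j ≥ ln(1.57189e-10)/ln(0.5110) = -22.5736/-0.67139 = 33.622.
So 34 more iterations are needed.

34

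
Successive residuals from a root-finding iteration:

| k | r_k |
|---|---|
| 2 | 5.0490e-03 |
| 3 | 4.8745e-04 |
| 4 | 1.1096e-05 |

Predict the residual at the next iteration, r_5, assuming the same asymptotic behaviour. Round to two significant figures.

First estimate the order: p ≈ ln(r_4/r_3) / ln(r_3/r_2) = ln(1.1096e-05/4.8745e-04)/ln(4.8745e-04/5.0490e-03) = ln(0.0227634)/ln(0.0965439) ≈ 1.6180.
Then r_5 ≈ r_4·(r_4/r_3)^p = 1.1096e-05·(0.0227634)^1.6180 = 1.1096e-05·0.00219791 ≈ 2.439e-08.

2.4e-8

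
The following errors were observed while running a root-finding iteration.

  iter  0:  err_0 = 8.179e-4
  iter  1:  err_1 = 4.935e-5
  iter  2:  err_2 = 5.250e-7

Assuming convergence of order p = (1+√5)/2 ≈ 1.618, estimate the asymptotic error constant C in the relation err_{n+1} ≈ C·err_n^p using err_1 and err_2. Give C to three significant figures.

4.88

C ≈ err_2 / err_1^1.618
  = 5.250e-7 / (4.935e-5)^1.618
  = 5.250e-7 / 1.07582e-07 ≈ 4.88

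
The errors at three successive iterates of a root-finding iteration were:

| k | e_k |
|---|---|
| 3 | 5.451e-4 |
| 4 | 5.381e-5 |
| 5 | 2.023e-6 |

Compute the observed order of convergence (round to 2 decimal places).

1.42

p ≈ ln(e_5/e_4) / ln(e_4/e_3)
  = ln(2.023e-6/5.381e-5) / ln(5.381e-5/5.451e-4)
  = ln(0.0375952) / ln(0.0987158)
  = -3.28088 / -2.31551 ≈ 1.41691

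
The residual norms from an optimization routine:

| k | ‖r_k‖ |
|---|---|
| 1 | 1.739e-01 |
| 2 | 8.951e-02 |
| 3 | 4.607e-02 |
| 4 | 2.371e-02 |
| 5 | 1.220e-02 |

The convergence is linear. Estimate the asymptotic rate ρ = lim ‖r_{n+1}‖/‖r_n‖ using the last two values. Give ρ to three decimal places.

0.515

ρ ≈ ‖r_5‖/‖r_4‖ = 1.220e-02/2.371e-02 = 0.51455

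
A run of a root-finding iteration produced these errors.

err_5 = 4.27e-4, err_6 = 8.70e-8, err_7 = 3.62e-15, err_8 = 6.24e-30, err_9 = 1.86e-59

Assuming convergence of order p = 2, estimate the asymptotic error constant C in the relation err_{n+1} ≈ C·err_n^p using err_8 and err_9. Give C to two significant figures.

0.48

C ≈ err_9 / err_8^2
  = 1.86e-59 / (6.24e-30)^2
  = 1.86e-59 / 3.89376e-59 ≈ 0.47769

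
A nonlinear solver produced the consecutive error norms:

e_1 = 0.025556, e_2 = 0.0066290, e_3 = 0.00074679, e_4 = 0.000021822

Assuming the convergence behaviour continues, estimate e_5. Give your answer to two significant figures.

7.2e-8

First estimate the order: p ≈ ln(e_4/e_3) / ln(e_3/e_2) = ln(0.000021822/0.00074679)/ln(0.00074679/0.0066290) = ln(0.0292211)/ln(0.112655) ≈ 1.6180.
Then e_5 ≈ e_4·(e_4/e_3)^p = 0.000021822·(0.0292211)^1.6180 = 0.000021822·0.00329228 ≈ 7.184e-08.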